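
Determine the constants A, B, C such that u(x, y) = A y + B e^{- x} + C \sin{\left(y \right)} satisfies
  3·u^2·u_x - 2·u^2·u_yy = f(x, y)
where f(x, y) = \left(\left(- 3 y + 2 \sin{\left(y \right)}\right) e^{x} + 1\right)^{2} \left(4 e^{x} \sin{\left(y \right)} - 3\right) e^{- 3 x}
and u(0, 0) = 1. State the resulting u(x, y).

Answer: u(x, y) = - 3 y + 2 \sin{\left(y \right)} + e^{- x}

Derivation:
Substitute the ansatz u = A y + B e^{- x} + C \sin{\left(y \right)} into the left-hand side.
Derivatives of the ansatz:
  u_x = - B e^{- x}
  u_yy = - C \sin{\left(y \right)}
Term by term:
  3·u^2·u_x = - 3 A^{2} B y^{2} e^{- x} - 6 A B^{2} y e^{- 2 x} - 6 A B C y e^{- x} \sin{\left(y \right)} - 3 B^{3} e^{- 3 x} - 6 B^{2} C e^{- 2 x} \sin{\left(y \right)} - 3 B C^{2} e^{- x} \sin^{2}{\left(y \right)}
  -2·u^2·u_yy = 2 A^{2} C y^{2} \sin{\left(y \right)} + 4 A B C y e^{- x} \sin{\left(y \right)} + 4 A C^{2} y \sin^{2}{\left(y \right)} + 2 B^{2} C e^{- 2 x} \sin{\left(y \right)} + 4 B C^{2} e^{- x} \sin^{2}{\left(y \right)} + 2 C^{3} \sin^{3}{\left(y \right)}
So the left-hand side equals
  - 3 A^{2} B y^{2} e^{- x} + 2 A^{2} C y^{2} \sin{\left(y \right)} - 6 A B^{2} y e^{- 2 x} - 2 A B C y e^{- x} \sin{\left(y \right)} + 4 A C^{2} y \sin^{2}{\left(y \right)} - 3 B^{3} e^{- 3 x} - 4 B^{2} C e^{- 2 x} \sin{\left(y \right)} + B C^{2} e^{- x} \sin^{2}{\left(y \right)} + 2 C^{3} \sin^{3}{\left(y \right)}
This must equal f(x, y) identically; expanded, f = 36 y^{2} \sin{\left(y \right)} - 27 y^{2} e^{- x} - 48 y \sin^{2}{\left(y \right)} + 12 y e^{- x} \sin{\left(y \right)} + 18 y e^{- 2 x} + 16 \sin^{3}{\left(y \right)} + 4 e^{- x} \sin^{2}{\left(y \right)} - 8 e^{- 2 x} \sin{\left(y \right)} - 3 e^{- 3 x}.
Matching coefficients of the independent functions:
  [y e^{- 2 x}]:  - 6 A B^{2} = 18
  [y \sin^{2}{\left(y \right)}]:  4 A C^{2} = -48
  [y^{2} e^{- x}]:  - 3 A^{2} B = -27
  [y^{2} \sin{\left(y \right)}]:  2 A^{2} C = 36
  [e^{- 2 x} \sin{\left(y \right)}]:  - 4 B^{2} C = -8
  [e^{- x} \sin^{2}{\left(y \right)}]:  B C^{2} = 4
  [y e^{- x} \sin{\left(y \right)}]:  - 2 A B C = 12
  [e^{- 3 x}]:  - 3 B^{3} = -3
  [\sin^{3}{\left(y \right)}]:  2 C^{3} = 16
Solving: A = -3, B = 1, C = 2.
Check against the point condition:
  u(0, 0) = 1  ⟹  B = 1  ✓
Hence u(x, y) = - 3 y + 2 \sin{\left(y \right)} + e^{- x}.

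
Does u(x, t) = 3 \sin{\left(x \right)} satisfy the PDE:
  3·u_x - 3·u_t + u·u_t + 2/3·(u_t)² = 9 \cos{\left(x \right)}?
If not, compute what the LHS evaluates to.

Answer: Yes

Derivation:
Evaluate each term of the left-hand side for u = 3 \sin{\left(x \right)}.
Derivatives:
  u_x = 3 \cos{\left(x \right)}
  u_t = 0
Terms:
  3·u_x = 9 \cos{\left(x \right)}
  -3·u_t = 0
  u·u_t = 0
  2/3·(u_t)² = 0
Sum: LHS = 9 \cos{\left(x \right)}
This is exactly the given right-hand side, so u is a solution.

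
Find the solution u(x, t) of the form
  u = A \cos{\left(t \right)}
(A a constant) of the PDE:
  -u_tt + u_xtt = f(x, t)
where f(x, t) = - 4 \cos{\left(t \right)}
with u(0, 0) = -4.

Substitute the ansatz u = A \cos{\left(t \right)} into the left-hand side.
Derivatives of the ansatz:
  u_tt = - A \cos{\left(t \right)}
  u_xtt = 0
Term by term:
  -u_tt = A \cos{\left(t \right)}
  u_xtt = 0
So the left-hand side equals
  A \cos{\left(t \right)}
This must equal f(x, t) = - 4 \cos{\left(t \right)} identically.
Matching coefficients of the independent functions:
  [\cos{\left(t \right)}]:  A = -4
Solving: A = -4.
Check against the point condition:
  u(0, 0) = -4  ⟹  A = -4  ✓
Hence u(x, t) = - 4 \cos{\left(t \right)}.

Answer: u(x, t) = - 4 \cos{\left(t \right)}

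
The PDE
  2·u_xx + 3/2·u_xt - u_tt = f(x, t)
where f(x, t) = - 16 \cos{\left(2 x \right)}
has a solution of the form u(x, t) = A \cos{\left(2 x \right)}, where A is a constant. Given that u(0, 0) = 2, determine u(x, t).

Answer: u(x, t) = 2 \cos{\left(2 x \right)}

Derivation:
Substitute the ansatz u = A \cos{\left(2 x \right)} into the left-hand side.
Derivatives of the ansatz:
  u_xx = - 4 A \cos{\left(2 x \right)}
  u_xt = 0
  u_tt = 0
Term by term:
  2·u_xx = - 8 A \cos{\left(2 x \right)}
  3/2·u_xt = 0
  -u_tt = 0
So the left-hand side equals
  - 8 A \cos{\left(2 x \right)}
This must equal f(x, t) = - 16 \cos{\left(2 x \right)} identically.
Matching coefficients of the independent functions:
  [\cos{\left(2 x \right)}]:  - 8 A = -16
Solving: A = 2.
Check against the point condition:
  u(0, 0) = 2  ⟹  A = 2  ✓
Hence u(x, t) = 2 \cos{\left(2 x \right)}.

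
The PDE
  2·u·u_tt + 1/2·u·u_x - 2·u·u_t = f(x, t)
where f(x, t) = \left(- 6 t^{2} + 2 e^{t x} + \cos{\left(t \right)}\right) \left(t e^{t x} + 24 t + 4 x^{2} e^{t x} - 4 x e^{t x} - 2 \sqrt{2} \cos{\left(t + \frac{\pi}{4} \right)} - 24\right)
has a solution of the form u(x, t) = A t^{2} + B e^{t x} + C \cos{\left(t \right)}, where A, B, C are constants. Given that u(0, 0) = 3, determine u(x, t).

Substitute the ansatz u = A t^{2} + B e^{t x} + C \cos{\left(t \right)} into the left-hand side.
Derivatives of the ansatz:
  u_tt = 2 A + B x^{2} e^{t x} - C \cos{\left(t \right)}
  u_x = B t e^{t x}
  u_t = 2 A t + B x e^{t x} - C \sin{\left(t \right)}
Term by term:
  2·u·u_tt = 4 A^{2} t^{2} + 2 A B t^{2} x^{2} e^{t x} + 4 A B e^{t x} - 2 A C t^{2} \cos{\left(t \right)} + 4 A C \cos{\left(t \right)} + 2 B^{2} x^{2} e^{2 t x} + 2 B C x^{2} e^{t x} \cos{\left(t \right)} - 2 B C e^{t x} \cos{\left(t \right)} - 2 C^{2} \cos^{2}{\left(t \right)}
  1/2·u·u_x = \frac{A B t^{3} e^{t x}}{2} + \frac{B^{2} t e^{2 t x}}{2} + \frac{B C t e^{t x} \cos{\left(t \right)}}{2}
  -2·u·u_t = - 4 A^{2} t^{3} - 2 A B t^{2} x e^{t x} - 4 A B t e^{t x} + 2 A C t^{2} \sin{\left(t \right)} - 4 A C t \cos{\left(t \right)} - 2 B^{2} x e^{2 t x} - 2 B C x e^{t x} \cos{\left(t \right)} + 2 B C e^{t x} \sin{\left(t \right)} + 2 C^{2} \sin{\left(t \right)} \cos{\left(t \right)}
So the left-hand side equals
  - 4 A^{2} t^{3} + 4 A^{2} t^{2} + \frac{A B t^{3} e^{t x}}{2} + 2 A B t^{2} x^{2} e^{t x} - 2 A B t^{2} x e^{t x} - 4 A B t e^{t x} + 4 A B e^{t x} + 2 A C t^{2} \sin{\left(t \right)} - 2 A C t^{2} \cos{\left(t \right)} - 4 A C t \cos{\left(t \right)} + 4 A C \cos{\left(t \right)} + \frac{B^{2} t e^{2 t x}}{2} + 2 B^{2} x^{2} e^{2 t x} - 2 B^{2} x e^{2 t x} + \frac{B C t e^{t x} \cos{\left(t \right)}}{2} + 2 B C x^{2} e^{t x} \cos{\left(t \right)} - 2 B C x e^{t x} \cos{\left(t \right)} + 2 B C e^{t x} \sin{\left(t \right)} - 2 B C e^{t x} \cos{\left(t \right)} + 2 C^{2} \sin{\left(t \right)} \cos{\left(t \right)} - 2 C^{2} \cos^{2}{\left(t \right)}
This must equal f(x, t) identically; expanded, f = - 6 t^{3} e^{t x} - 144 t^{3} - 24 t^{2} x^{2} e^{t x} + 24 t^{2} x e^{t x} - 12 t^{2} \sin{\left(t \right)} + 12 t^{2} \cos{\left(t \right)} + 144 t^{2} + 2 t e^{2 t x} + t e^{t x} \cos{\left(t \right)} + 48 t e^{t x} + 24 t \cos{\left(t \right)} + 8 x^{2} e^{2 t x} + 4 x^{2} e^{t x} \cos{\left(t \right)} - 8 x e^{2 t x} - 4 x e^{t x} \cos{\left(t \right)} + 4 e^{t x} \sin{\left(t \right)} - 4 e^{t x} \cos{\left(t \right)} - 48 e^{t x} + 2 \sin{\left(t \right)} \cos{\left(t \right)} - 2 \cos^{2}{\left(t \right)} - 24 \cos{\left(t \right)}.
Matching coefficients of the independent functions:
(each divided by its leading coefficient; functions giving the same equation are listed together)
  [t^{2}, t^{3}]:  A^{2} - 36 = 0
  [t e^{t x}, t^{3} e^{t x}, t^{2} x e^{t x}, …]:  A B + 12 = 0
  [t e^{2 t x}, x e^{2 t x}, x^{2} e^{2 t x}]:  B^{2} - 4 = 0
  [t \cos{\left(t \right)}, t^{2} \sin{\left(t \right)}, t^{2} \cos{\left(t \right)}, …]:  A C + 6 = 0
  [e^{t x} \sin{\left(t \right)}, e^{t x} \cos{\left(t \right)}, t e^{t x} \cos{\left(t \right)}, …]:  B C - 2 = 0
  [\sin{\left(t \right)} \cos{\left(t \right)}, \cos^{2}{\left(t \right)}]:  C^{2} - 1 = 0
These equations allow (A, B, C) = (-6, 2, 1) or (6, -2, -1).
Impose the point condition(s):
  u(0, 0) = 3  ⟹  B + C = 3
Only A = -6, B = 2, C = 1 satisfies everything.
Hence u(x, t) = - 6 t^{2} + 2 e^{t x} + \cos{\left(t \right)}.

Answer: u(x, t) = - 6 t^{2} + 2 e^{t x} + \cos{\left(t \right)}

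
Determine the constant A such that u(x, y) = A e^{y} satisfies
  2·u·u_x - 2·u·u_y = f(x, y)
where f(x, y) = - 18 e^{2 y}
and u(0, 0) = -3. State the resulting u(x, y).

Substitute the ansatz u = A e^{y} into the left-hand side.
Derivatives of the ansatz:
  u_x = 0
  u_y = A e^{y}
Term by term:
  2·u·u_x = 0
  -2·u·u_y = - 2 A^{2} e^{2 y}
So the left-hand side equals
  - 2 A^{2} e^{2 y}
This must equal f(x, y) = - 18 e^{2 y} identically.
Matching coefficients of the independent functions:
  [e^{2 y}]:  - 2 A^{2} = -18
These equations allow (A) = (-3) or (3).
Impose the point condition(s):
  u(0, 0) = -3  ⟹  A = -3
Only A = -3 satisfies everything.
Hence u(x, y) = - 3 e^{y}.

Answer: u(x, y) = - 3 e^{y}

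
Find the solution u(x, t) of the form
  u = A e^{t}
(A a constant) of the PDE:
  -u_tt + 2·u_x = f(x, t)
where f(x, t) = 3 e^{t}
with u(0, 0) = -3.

Answer: u(x, t) = - 3 e^{t}

Derivation:
Substitute the ansatz u = A e^{t} into the left-hand side.
Derivatives of the ansatz:
  u_tt = A e^{t}
  u_x = 0
Term by term:
  -u_tt = - A e^{t}
  2·u_x = 0
So the left-hand side equals
  - A e^{t}
This must equal f(x, t) = 3 e^{t} identically.
Matching coefficients of the independent functions:
  [e^{t}]:  - A = 3
Solving: A = -3.
Check against the point condition:
  u(0, 0) = -3  ⟹  A = -3  ✓
Hence u(x, t) = - 3 e^{t}.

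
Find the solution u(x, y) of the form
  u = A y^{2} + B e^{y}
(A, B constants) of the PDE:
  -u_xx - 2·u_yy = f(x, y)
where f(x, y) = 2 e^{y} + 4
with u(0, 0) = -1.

Answer: u(x, y) = - y^{2} - e^{y}

Derivation:
Substitute the ansatz u = A y^{2} + B e^{y} into the left-hand side.
Derivatives of the ansatz:
  u_xx = 0
  u_yy = 2 A + B e^{y}
Term by term:
  -u_xx = 0
  -2·u_yy = - 4 A - 2 B e^{y}
So the left-hand side equals
  - 4 A - 2 B e^{y}
This must equal f(x, y) = 2 e^{y} + 4 identically.
Matching coefficients of the independent functions:
  [constant term]:  - 4 A = 4
  [e^{y}]:  - 2 B = 2
Solving: A = -1, B = -1.
Check against the point condition:
  u(0, 0) = -1  ⟹  B = -1  ✓
Hence u(x, y) = - y^{2} - e^{y}.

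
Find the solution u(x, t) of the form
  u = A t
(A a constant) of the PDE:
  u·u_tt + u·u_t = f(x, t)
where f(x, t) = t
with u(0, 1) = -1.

Substitute the ansatz u = A t into the left-hand side.
Derivatives of the ansatz:
  u_tt = 0
  u_t = A
Term by term:
  u·u_tt = 0
  u·u_t = A^{2} t
So the left-hand side equals
  A^{2} t
This must equal f(x, t) = t identically.
Matching coefficients of the independent functions:
  [t]:  A^{2} = 1
These equations allow (A) = (-1) or (1).
Impose the point condition(s):
  u(0, 1) = -1  ⟹  A = -1
Only A = -1 satisfies everything.
Hence u(x, t) = - t.

Answer: u(x, t) = - t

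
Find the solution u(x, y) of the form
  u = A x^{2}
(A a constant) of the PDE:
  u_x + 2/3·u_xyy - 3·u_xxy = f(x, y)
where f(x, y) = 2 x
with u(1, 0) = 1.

Substitute the ansatz u = A x^{2} into the left-hand side.
Derivatives of the ansatz:
  u_x = 2 A x
  u_xyy = 0
  u_xxy = 0
Term by term:
  u_x = 2 A x
  2/3·u_xyy = 0
  -3·u_xxy = 0
So the left-hand side equals
  2 A x
This must equal f(x, y) = 2 x identically.
Matching coefficients of the independent functions:
  [x]:  2 A = 2
Solving: A = 1.
Check against the point condition:
  u(1, 0) = 1  ⟹  A = 1  ✓
Hence u(x, y) = x^{2}.

Answer: u(x, y) = x^{2}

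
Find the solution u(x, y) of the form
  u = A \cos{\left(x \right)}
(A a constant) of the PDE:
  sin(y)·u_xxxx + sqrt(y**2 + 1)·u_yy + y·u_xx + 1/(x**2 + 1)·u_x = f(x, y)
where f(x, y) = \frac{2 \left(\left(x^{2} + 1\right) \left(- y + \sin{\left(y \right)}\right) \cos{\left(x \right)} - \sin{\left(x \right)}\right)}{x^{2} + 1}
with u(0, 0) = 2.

Substitute the ansatz u = A \cos{\left(x \right)} into the left-hand side.
Derivatives of the ansatz:
  u_xxxx = A \cos{\left(x \right)}
  u_yy = 0
  u_xx = - A \cos{\left(x \right)}
  u_x = - A \sin{\left(x \right)}
Term by term:
  sin(y)·u_xxxx = A \sin{\left(y \right)} \cos{\left(x \right)}
  sqrt(y**2 + 1)·u_yy = 0
  y·u_xx = - A y \cos{\left(x \right)}
  1/(x**2 + 1)·u_x = - \frac{A \sin{\left(x \right)}}{x^{2} + 1}
So the left-hand side equals
  - A y \cos{\left(x \right)} + A \sin{\left(y \right)} \cos{\left(x \right)} - \frac{A \sin{\left(x \right)}}{x^{2} + 1}
This must equal f(x, y) identically; expanded, f = - 2 y \cos{\left(x \right)} + 2 \sin{\left(y \right)} \cos{\left(x \right)} - \frac{2 \sin{\left(x \right)}}{x^{2} + 1}.
Matching coefficients of the independent functions:
  [y \cos{\left(x \right)}, \frac{\sin{\left(x \right)}}{x^{2} + 1}]:  - A = -2
  [\sin{\left(y \right)} \cos{\left(x \right)}]:  A = 2
Solving: A = 2.
Check against the point condition:
  u(0, 0) = 2  ⟹  A = 2  ✓
Hence u(x, y) = 2 \cos{\left(x \right)}.

Answer: u(x, y) = 2 \cos{\left(x \right)}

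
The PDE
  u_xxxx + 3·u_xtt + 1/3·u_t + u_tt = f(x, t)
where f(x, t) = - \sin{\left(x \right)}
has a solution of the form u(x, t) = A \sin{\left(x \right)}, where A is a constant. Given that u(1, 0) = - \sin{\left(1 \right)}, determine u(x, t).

Substitute the ansatz u = A \sin{\left(x \right)} into the left-hand side.
Derivatives of the ansatz:
  u_xxxx = A \sin{\left(x \right)}
  u_xtt = 0
  u_t = 0
  u_tt = 0
Term by term:
  u_xxxx = A \sin{\left(x \right)}
  3·u_xtt = 0
  1/3·u_t = 0
  u_tt = 0
So the left-hand side equals
  A \sin{\left(x \right)}
This must equal f(x, t) = - \sin{\left(x \right)} identically.
Matching coefficients of the independent functions:
  [\sin{\left(x \right)}]:  A = -1
Solving: A = -1.
Check against the point condition:
  u(1, 0) = - \sin{\left(1 \right)}  ⟹  A \sin{\left(1 \right)} = - \sin{\left(1 \right)}  ✓
Hence u(x, t) = - \sin{\left(x \right)}.

Answer: u(x, t) = - \sin{\left(x \right)}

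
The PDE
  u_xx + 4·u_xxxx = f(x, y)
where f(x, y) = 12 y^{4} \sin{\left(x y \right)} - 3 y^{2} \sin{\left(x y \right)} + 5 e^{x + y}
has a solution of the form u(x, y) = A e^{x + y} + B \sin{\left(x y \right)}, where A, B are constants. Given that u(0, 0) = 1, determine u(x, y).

Substitute the ansatz u = A e^{x + y} + B \sin{\left(x y \right)} into the left-hand side.
Derivatives of the ansatz:
  u_xx = A e^{x} e^{y} - B y^{2} \sin{\left(x y \right)}
  u_xxxx = A e^{x} e^{y} + B y^{4} \sin{\left(x y \right)}
Term by term:
  u_xx = A e^{x} e^{y} - B y^{2} \sin{\left(x y \right)}
  4·u_xxxx = 4 A e^{x} e^{y} + 4 B y^{4} \sin{\left(x y \right)}
So the left-hand side equals
  5 A e^{x} e^{y} + 4 B y^{4} \sin{\left(x y \right)} - B y^{2} \sin{\left(x y \right)}
This must equal f(x, y) identically; expanded, f = 12 y^{4} \sin{\left(x y \right)} - 3 y^{2} \sin{\left(x y \right)} + 5 e^{x} e^{y}.
Matching coefficients of the independent functions:
  [y^{2} \sin{\left(x y \right)}]:  - B = -3
  [y^{4} \sin{\left(x y \right)}]:  4 B = 12
  [e^{x} e^{y}]:  5 A = 5
Solving: A = 1, B = 3.
Check against the point condition:
  u(0, 0) = 1  ⟹  A = 1  ✓
Hence u(x, y) = e^{x + y} + 3 \sin{\left(x y \right)}.

Answer: u(x, y) = e^{x + y} + 3 \sin{\left(x y \right)}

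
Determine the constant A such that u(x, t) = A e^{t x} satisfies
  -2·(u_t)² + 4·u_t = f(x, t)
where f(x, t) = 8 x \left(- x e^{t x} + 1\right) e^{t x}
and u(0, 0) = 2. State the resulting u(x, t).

Substitute the ansatz u = A e^{t x} into the left-hand side.
Derivatives of the ansatz:
  u_t = A x e^{t x}
Term by term:
  -2·(u_t)² = - 2 A^{2} x^{2} e^{2 t x}
  4·u_t = 4 A x e^{t x}
So the left-hand side equals
  - 2 A^{2} x^{2} e^{2 t x} + 4 A x e^{t x}
This must equal f(x, t) identically; expanded, f = - 8 x^{2} e^{2 t x} + 8 x e^{t x}.
Matching coefficients of the independent functions:
  [x e^{t x}]:  4 A = 8
  [x^{2} e^{2 t x}]:  - 2 A^{2} = -8
Solving: A = 2.
Check against the point condition:
  u(0, 0) = 2  ⟹  A = 2  ✓
Hence u(x, t) = 2 e^{t x}.

Answer: u(x, t) = 2 e^{t x}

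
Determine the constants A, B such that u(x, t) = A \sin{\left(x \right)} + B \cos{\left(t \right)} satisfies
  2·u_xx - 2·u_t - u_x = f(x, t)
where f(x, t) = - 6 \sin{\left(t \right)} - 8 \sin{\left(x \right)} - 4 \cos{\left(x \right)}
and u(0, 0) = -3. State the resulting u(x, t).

Answer: u(x, t) = 4 \sin{\left(x \right)} - 3 \cos{\left(t \right)}

Derivation:
Substitute the ansatz u = A \sin{\left(x \right)} + B \cos{\left(t \right)} into the left-hand side.
Derivatives of the ansatz:
  u_xx = - A \sin{\left(x \right)}
  u_t = - B \sin{\left(t \right)}
  u_x = A \cos{\left(x \right)}
Term by term:
  2·u_xx = - 2 A \sin{\left(x \right)}
  -2·u_t = 2 B \sin{\left(t \right)}
  -u_x = - A \cos{\left(x \right)}
So the left-hand side equals
  - 2 A \sin{\left(x \right)} - A \cos{\left(x \right)} + 2 B \sin{\left(t \right)}
This must equal f(x, t) = - 6 \sin{\left(t \right)} - 8 \sin{\left(x \right)} - 4 \cos{\left(x \right)} identically.
Matching coefficients of the independent functions:
  [\sin{\left(t \right)}]:  2 B = -6
  [\sin{\left(x \right)}]:  - 2 A = -8
  [\cos{\left(x \right)}]:  - A = -4
Solving: A = 4, B = -3.
Check against the point condition:
  u(0, 0) = -3  ⟹  B = -3  ✓
Hence u(x, t) = 4 \sin{\left(x \right)} - 3 \cos{\left(t \right)}.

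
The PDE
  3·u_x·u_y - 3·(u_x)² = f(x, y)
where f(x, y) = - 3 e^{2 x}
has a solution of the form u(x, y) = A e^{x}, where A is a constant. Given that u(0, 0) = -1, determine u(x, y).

Substitute the ansatz u = A e^{x} into the left-hand side.
Derivatives of the ansatz:
  u_x = A e^{x}
  u_y = 0
Term by term:
  3·u_x·u_y = 0
  -3·(u_x)² = - 3 A^{2} e^{2 x}
So the left-hand side equals
  - 3 A^{2} e^{2 x}
This must equal f(x, y) = - 3 e^{2 x} identically.
Matching coefficients of the independent functions:
  [e^{2 x}]:  - 3 A^{2} = -3
These equations allow (A) = (-1) or (1).
Impose the point condition(s):
  u(0, 0) = -1  ⟹  A = -1
Only A = -1 satisfies everything.
Hence u(x, y) = - e^{x}.

Answer: u(x, y) = - e^{x}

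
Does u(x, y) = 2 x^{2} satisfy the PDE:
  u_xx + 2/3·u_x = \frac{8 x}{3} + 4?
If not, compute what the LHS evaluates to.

Evaluate each term of the left-hand side for u = 2 x^{2}.
Derivatives:
  u_xx = 4
  u_x = 4 x
Terms:
  u_xx = 4
  2/3·u_x = \frac{8 x}{3}
Sum: LHS = \frac{8 x}{3} + 4
This is exactly the given right-hand side, so u is a solution.

Answer: Yes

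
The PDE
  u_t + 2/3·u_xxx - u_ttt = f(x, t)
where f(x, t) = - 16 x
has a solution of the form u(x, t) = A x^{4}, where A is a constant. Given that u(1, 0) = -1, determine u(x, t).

Substitute the ansatz u = A x^{4} into the left-hand side.
Derivatives of the ansatz:
  u_t = 0
  u_xxx = 24 A x
  u_ttt = 0
Term by term:
  u_t = 0
  2/3·u_xxx = 16 A x
  -u_ttt = 0
So the left-hand side equals
  16 A x
This must equal f(x, t) = - 16 x identically.
Matching coefficients of the independent functions:
  [x]:  16 A = -16
Solving: A = -1.
Check against the point condition:
  u(1, 0) = -1  ⟹  A = -1  ✓
Hence u(x, t) = - x^{4}.

Answer: u(x, t) = - x^{4}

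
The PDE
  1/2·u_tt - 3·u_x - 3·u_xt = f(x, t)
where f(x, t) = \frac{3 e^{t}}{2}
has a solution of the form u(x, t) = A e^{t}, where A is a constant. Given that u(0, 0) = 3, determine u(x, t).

Substitute the ansatz u = A e^{t} into the left-hand side.
Derivatives of the ansatz:
  u_tt = A e^{t}
  u_x = 0
  u_xt = 0
Term by term:
  1/2·u_tt = \frac{A e^{t}}{2}
  -3·u_x = 0
  -3·u_xt = 0
So the left-hand side equals
  \frac{A e^{t}}{2}
This must equal f(x, t) = \frac{3 e^{t}}{2} identically.
Matching coefficients of the independent functions:
  [e^{t}]:  \frac{A}{2} = \frac{3}{2}
Solving: A = 3.
Check against the point condition:
  u(0, 0) = 3  ⟹  A = 3  ✓
Hence u(x, t) = 3 e^{t}.

Answer: u(x, t) = 3 e^{t}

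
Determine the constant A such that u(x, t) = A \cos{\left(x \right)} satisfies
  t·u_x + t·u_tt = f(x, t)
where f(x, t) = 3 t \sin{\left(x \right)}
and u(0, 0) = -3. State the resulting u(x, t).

Substitute the ansatz u = A \cos{\left(x \right)} into the left-hand side.
Derivatives of the ansatz:
  u_x = - A \sin{\left(x \right)}
  u_tt = 0
Term by term:
  t·u_x = - A t \sin{\left(x \right)}
  t·u_tt = 0
So the left-hand side equals
  - A t \sin{\left(x \right)}
This must equal f(x, t) = 3 t \sin{\left(x \right)} identically.
Matching coefficients of the independent functions:
  [t \sin{\left(x \right)}]:  - A = 3
Solving: A = -3.
Check against the point condition:
  u(0, 0) = -3  ⟹  A = -3  ✓
Hence u(x, t) = - 3 \cos{\left(x \right)}.

Answer: u(x, t) = - 3 \cos{\left(x \right)}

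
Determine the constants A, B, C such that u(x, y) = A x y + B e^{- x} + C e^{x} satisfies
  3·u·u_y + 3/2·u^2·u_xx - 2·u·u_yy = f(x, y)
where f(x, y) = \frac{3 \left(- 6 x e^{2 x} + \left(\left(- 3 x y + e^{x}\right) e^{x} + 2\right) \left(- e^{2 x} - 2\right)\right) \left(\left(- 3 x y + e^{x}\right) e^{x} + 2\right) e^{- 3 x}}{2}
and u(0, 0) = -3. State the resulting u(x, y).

Substitute the ansatz u = A x y + B e^{- x} + C e^{x} into the left-hand side.
Derivatives of the ansatz:
  u_y = A x
  u_xx = B e^{- x} + C e^{x}
  u_yy = 0
Term by term:
  3·u·u_y = 3 A^{2} x^{2} y + 3 A B x e^{- x} + 3 A C x e^{x}
  3/2·u^2·u_xx = \frac{3 A^{2} B x^{2} y^{2} e^{- x}}{2} + \frac{3 A^{2} C x^{2} y^{2} e^{x}}{2} + 3 A B^{2} x y e^{- 2 x} + 6 A B C x y + 3 A C^{2} x y e^{2 x} + \frac{3 B^{3} e^{- 3 x}}{2} + \frac{9 B^{2} C e^{- x}}{2} + \frac{9 B C^{2} e^{x}}{2} + \frac{3 C^{3} e^{3 x}}{2}
  -2·u·u_yy = 0
So the left-hand side equals
  \frac{3 A^{2} B x^{2} y^{2} e^{- x}}{2} + \frac{3 A^{2} C x^{2} y^{2} e^{x}}{2} + 3 A^{2} x^{2} y + 3 A B^{2} x y e^{- 2 x} + 6 A B C x y + 3 A B x e^{- x} + 3 A C^{2} x y e^{2 x} + 3 A C x e^{x} + \frac{3 B^{3} e^{- 3 x}}{2} + \frac{9 B^{2} C e^{- x}}{2} + \frac{9 B C^{2} e^{x}}{2} + \frac{3 C^{3} e^{3 x}}{2}
This must equal f(x, y) identically; expanded, f = - \frac{27 x^{2} y^{2} e^{x}}{2} - 27 x^{2} y^{2} e^{- x} + 27 x^{2} y + 9 x y e^{2 x} + 36 x y + 36 x y e^{- 2 x} - 9 x e^{x} - 18 x e^{- x} - \frac{3 e^{3 x}}{2} - 9 e^{x} - 18 e^{- x} - 12 e^{- 3 x}.
Matching coefficients of the independent functions:
  [x y]:  6 A B C = 36
  [x e^{- x}]:  3 A B = -18
  [x e^{x}]:  3 A C = -9
  [x^{2} y]:  3 A^{2} = 27
  [x y e^{- 2 x}]:  3 A B^{2} = 36
  [x y e^{2 x}]:  3 A C^{2} = 9
  [x^{2} y^{2} e^{- x}]:  \frac{3 A^{2} B}{2} = -27
  [x^{2} y^{2} e^{x}]:  \frac{3 A^{2} C}{2} = - \frac{27}{2}
  [e^{- 3 x}]:  \frac{3 B^{3}}{2} = -12
  [e^{- x}]:  \frac{9 B^{2} C}{2} = -18
  [e^{x}]:  \frac{9 B C^{2}}{2} = -9
  [e^{3 x}]:  \frac{3 C^{3}}{2} = - \frac{3}{2}
Solving: A = 3, B = -2, C = -1.
Check against the point condition:
  u(0, 0) = -3  ⟹  B + C = -3  ✓
Hence u(x, y) = 3 x y - e^{x} - 2 e^{- x}.

Answer: u(x, y) = 3 x y - e^{x} - 2 e^{- x}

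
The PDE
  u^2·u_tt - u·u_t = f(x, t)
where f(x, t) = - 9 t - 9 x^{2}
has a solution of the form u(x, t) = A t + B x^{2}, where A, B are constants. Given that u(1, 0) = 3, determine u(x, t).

Substitute the ansatz u = A t + B x^{2} into the left-hand side.
Derivatives of the ansatz:
  u_tt = 0
  u_t = A
Term by term:
  u^2·u_tt = 0
  -u·u_t = - A^{2} t - A B x^{2}
So the left-hand side equals
  - A^{2} t - A B x^{2}
This must equal f(x, t) = - 9 t - 9 x^{2} identically.
Matching coefficients of the independent functions:
  [t]:  - A^{2} = -9
  [x^{2}]:  - A B = -9
These equations allow (A, B) = (-3, -3) or (3, 3).
Impose the point condition(s):
  u(1, 0) = 3  ⟹  B = 3
Only A = 3, B = 3 satisfies everything.
Hence u(x, t) = 3 t + 3 x^{2}.

Answer: u(x, t) = 3 t + 3 x^{2}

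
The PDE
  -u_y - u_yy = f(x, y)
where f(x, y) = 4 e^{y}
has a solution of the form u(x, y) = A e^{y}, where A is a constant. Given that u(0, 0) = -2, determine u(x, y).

Substitute the ansatz u = A e^{y} into the left-hand side.
Derivatives of the ansatz:
  u_y = A e^{y}
  u_yy = A e^{y}
Term by term:
  -u_y = - A e^{y}
  -u_yy = - A e^{y}
So the left-hand side equals
  - 2 A e^{y}
This must equal f(x, y) = 4 e^{y} identically.
Matching coefficients of the independent functions:
  [e^{y}]:  - 2 A = 4
Solving: A = -2.
Check against the point condition:
  u(0, 0) = -2  ⟹  A = -2  ✓
Hence u(x, y) = - 2 e^{y}.

Answer: u(x, y) = - 2 e^{y}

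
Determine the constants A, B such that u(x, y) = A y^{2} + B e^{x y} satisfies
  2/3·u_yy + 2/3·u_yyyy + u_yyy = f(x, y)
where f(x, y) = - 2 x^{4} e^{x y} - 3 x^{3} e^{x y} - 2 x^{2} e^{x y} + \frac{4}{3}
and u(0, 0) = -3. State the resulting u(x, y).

Substitute the ansatz u = A y^{2} + B e^{x y} into the left-hand side.
Derivatives of the ansatz:
  u_yy = 2 A + B x^{2} e^{x y}
  u_yyyy = B x^{4} e^{x y}
  u_yyy = B x^{3} e^{x y}
Term by term:
  2/3·u_yy = \frac{4 A}{3} + \frac{2 B x^{2} e^{x y}}{3}
  2/3·u_yyyy = \frac{2 B x^{4} e^{x y}}{3}
  u_yyy = B x^{3} e^{x y}
So the left-hand side equals
  \frac{4 A}{3} + \frac{2 B x^{4} e^{x y}}{3} + B x^{3} e^{x y} + \frac{2 B x^{2} e^{x y}}{3}
This must equal f(x, y) = - 2 x^{4} e^{x y} - 3 x^{3} e^{x y} - 2 x^{2} e^{x y} + \frac{4}{3} identically.
Matching coefficients of the independent functions:
  [constant term]:  \frac{4 A}{3} = \frac{4}{3}
  [x^{2} e^{x y}, x^{4} e^{x y}]:  \frac{2 B}{3} = -2
  [x^{3} e^{x y}]:  B = -3
Solving: A = 1, B = -3.
Check against the point condition:
  u(0, 0) = -3  ⟹  B = -3  ✓
Hence u(x, y) = y^{2} - 3 e^{x y}.

Answer: u(x, y) = y^{2} - 3 e^{x y}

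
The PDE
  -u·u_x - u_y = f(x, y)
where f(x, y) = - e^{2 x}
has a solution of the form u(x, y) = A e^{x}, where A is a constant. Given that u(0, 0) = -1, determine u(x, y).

Substitute the ansatz u = A e^{x} into the left-hand side.
Derivatives of the ansatz:
  u_x = A e^{x}
  u_y = 0
Term by term:
  -u·u_x = - A^{2} e^{2 x}
  -u_y = 0
So the left-hand side equals
  - A^{2} e^{2 x}
This must equal f(x, y) = - e^{2 x} identically.
Matching coefficients of the independent functions:
  [e^{2 x}]:  - A^{2} = -1
These equations allow (A) = (-1) or (1).
Impose the point condition(s):
  u(0, 0) = -1  ⟹  A = -1
Only A = -1 satisfies everything.
Hence u(x, y) = - e^{x}.

Answer: u(x, y) = - e^{x}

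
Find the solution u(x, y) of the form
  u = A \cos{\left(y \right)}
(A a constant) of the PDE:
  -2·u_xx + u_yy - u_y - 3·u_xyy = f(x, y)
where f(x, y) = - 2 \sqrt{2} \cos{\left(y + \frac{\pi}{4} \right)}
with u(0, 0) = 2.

Substitute the ansatz u = A \cos{\left(y \right)} into the left-hand side.
Derivatives of the ansatz:
  u_xx = 0
  u_yy = - A \cos{\left(y \right)}
  u_y = - A \sin{\left(y \right)}
  u_xyy = 0
Term by term:
  -2·u_xx = 0
  u_yy = - A \cos{\left(y \right)}
  -u_y = A \sin{\left(y \right)}
  -3·u_xyy = 0
So the left-hand side equals
  A \sin{\left(y \right)} - A \cos{\left(y \right)}
This must equal f(x, y) identically; expanded, f = 2 \sin{\left(y \right)} - 2 \cos{\left(y \right)}.
Matching coefficients of the independent functions:
  [\sin{\left(y \right)}]:  A = 2
  [\cos{\left(y \right)}]:  - A = -2
Solving: A = 2.
Check against the point condition:
  u(0, 0) = 2  ⟹  A = 2  ✓
Hence u(x, y) = 2 \cos{\left(y \right)}.

Answer: u(x, y) = 2 \cos{\left(y \right)}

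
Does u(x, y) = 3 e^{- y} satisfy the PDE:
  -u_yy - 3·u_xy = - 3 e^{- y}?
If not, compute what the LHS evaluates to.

Evaluate each term of the left-hand side for u = 3 e^{- y}.
Derivatives:
  u_yy = 3 e^{- y}
  u_xy = 0
Terms:
  -u_yy = - 3 e^{- y}
  -3·u_xy = 0
Sum: LHS = - 3 e^{- y}
This is exactly the given right-hand side, so u is a solution.

Answer: Yes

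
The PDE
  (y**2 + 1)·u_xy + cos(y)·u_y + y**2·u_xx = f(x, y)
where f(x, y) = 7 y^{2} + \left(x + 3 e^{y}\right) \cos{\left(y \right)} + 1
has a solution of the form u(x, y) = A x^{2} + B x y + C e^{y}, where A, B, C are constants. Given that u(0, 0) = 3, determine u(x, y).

Answer: u(x, y) = 3 x^{2} + x y + 3 e^{y}

Derivation:
Substitute the ansatz u = A x^{2} + B x y + C e^{y} into the left-hand side.
Derivatives of the ansatz:
  u_xy = B
  u_y = B x + C e^{y}
  u_xx = 2 A
Term by term:
  (y**2 + 1)·u_xy = B y^{2} + B
  cos(y)·u_y = B x \cos{\left(y \right)} + C e^{y} \cos{\left(y \right)}
  y**2·u_xx = 2 A y^{2}
So the left-hand side equals
  2 A y^{2} + B x \cos{\left(y \right)} + B y^{2} + B + C e^{y} \cos{\left(y \right)}
This must equal f(x, y) identically; expanded, f = x \cos{\left(y \right)} + 7 y^{2} + 3 e^{y} \cos{\left(y \right)} + 1.
Matching coefficients of the independent functions:
  [constant term, x \cos{\left(y \right)}]:  B = 1
  [y^{2}]:  2 A + B = 7
  [e^{y} \cos{\left(y \right)}]:  C = 3
Solving: A = 3, B = 1, C = 3.
Check against the point condition:
  u(0, 0) = 3  ⟹  C = 3  ✓
Hence u(x, y) = 3 x^{2} + x y + 3 e^{y}.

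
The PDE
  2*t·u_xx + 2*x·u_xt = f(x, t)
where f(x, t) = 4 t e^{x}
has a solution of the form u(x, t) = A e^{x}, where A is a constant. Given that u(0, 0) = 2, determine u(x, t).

Substitute the ansatz u = A e^{x} into the left-hand side.
Derivatives of the ansatz:
  u_xx = A e^{x}
  u_xt = 0
Term by term:
  2*t·u_xx = 2 A t e^{x}
  2*x·u_xt = 0
So the left-hand side equals
  2 A t e^{x}
This must equal f(x, t) = 4 t e^{x} identically.
Matching coefficients of the independent functions:
  [t e^{x}]:  2 A = 4
Solving: A = 2.
Check against the point condition:
  u(0, 0) = 2  ⟹  A = 2  ✓
Hence u(x, t) = 2 e^{x}.

Answer: u(x, t) = 2 e^{x}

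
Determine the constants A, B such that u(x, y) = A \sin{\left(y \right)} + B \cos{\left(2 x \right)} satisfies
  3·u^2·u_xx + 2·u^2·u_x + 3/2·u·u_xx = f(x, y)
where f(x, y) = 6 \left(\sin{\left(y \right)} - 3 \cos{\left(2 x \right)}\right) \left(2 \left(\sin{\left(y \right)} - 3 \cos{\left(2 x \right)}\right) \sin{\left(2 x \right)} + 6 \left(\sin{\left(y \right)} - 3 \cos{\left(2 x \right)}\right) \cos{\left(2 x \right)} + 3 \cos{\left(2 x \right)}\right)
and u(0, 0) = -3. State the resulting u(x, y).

Substitute the ansatz u = A \sin{\left(y \right)} + B \cos{\left(2 x \right)} into the left-hand side.
Derivatives of the ansatz:
  u_xx = - 4 B \cos{\left(2 x \right)}
  u_x = - 2 B \sin{\left(2 x \right)}
Term by term:
  3·u^2·u_xx = - 12 A^{2} B \sin^{2}{\left(y \right)} \cos{\left(2 x \right)} - 24 A B^{2} \sin{\left(y \right)} \cos^{2}{\left(2 x \right)} - 12 B^{3} \cos^{3}{\left(2 x \right)}
  2·u^2·u_x = - 4 A^{2} B \sin{\left(2 x \right)} \sin^{2}{\left(y \right)} - 8 A B^{2} \sin{\left(2 x \right)} \sin{\left(y \right)} \cos{\left(2 x \right)} - 4 B^{3} \sin{\left(2 x \right)} \cos^{2}{\left(2 x \right)}
  3/2·u·u_xx = - 6 A B \sin{\left(y \right)} \cos{\left(2 x \right)} - 6 B^{2} \cos^{2}{\left(2 x \right)}
So the left-hand side equals
  - 4 A^{2} B \sin{\left(2 x \right)} \sin^{2}{\left(y \right)} - 12 A^{2} B \sin^{2}{\left(y \right)} \cos{\left(2 x \right)} - 8 A B^{2} \sin{\left(2 x \right)} \sin{\left(y \right)} \cos{\left(2 x \right)} - 24 A B^{2} \sin{\left(y \right)} \cos^{2}{\left(2 x \right)} - 6 A B \sin{\left(y \right)} \cos{\left(2 x \right)} - 4 B^{3} \sin{\left(2 x \right)} \cos^{2}{\left(2 x \right)} - 12 B^{3} \cos^{3}{\left(2 x \right)} - 6 B^{2} \cos^{2}{\left(2 x \right)}
This must equal f(x, y) identically; expanded, f = 12 \sin{\left(2 x \right)} \sin^{2}{\left(y \right)} - 72 \sin{\left(2 x \right)} \sin{\left(y \right)} \cos{\left(2 x \right)} + 108 \sin{\left(2 x \right)} \cos^{2}{\left(2 x \right)} + 36 \sin^{2}{\left(y \right)} \cos{\left(2 x \right)} - 216 \sin{\left(y \right)} \cos^{2}{\left(2 x \right)} + 18 \sin{\left(y \right)} \cos{\left(2 x \right)} + 324 \cos^{3}{\left(2 x \right)} - 54 \cos^{2}{\left(2 x \right)}.
Matching coefficients of the independent functions:
  [\sin{\left(2 x \right)} \sin^{2}{\left(y \right)}]:  - 4 A^{2} B = 12
  [\sin{\left(2 x \right)} \cos^{2}{\left(2 x \right)}]:  - 4 B^{3} = 108
  [\sin{\left(y \right)} \cos{\left(2 x \right)}]:  - 6 A B = 18
  [\sin{\left(y \right)} \cos^{2}{\left(2 x \right)}]:  - 24 A B^{2} = -216
  [\sin^{2}{\left(y \right)} \cos{\left(2 x \right)}]:  - 12 A^{2} B = 36
  [\sin{\left(2 x \right)} \sin{\left(y \right)} \cos{\left(2 x \right)}]:  - 8 A B^{2} = -72
  [\cos^{2}{\left(2 x \right)}]:  - 6 B^{2} = -54
  [\cos^{3}{\left(2 x \right)}]:  - 12 B^{3} = 324
Solving: A = 1, B = -3.
Check against the point condition:
  u(0, 0) = -3  ⟹  B = -3  ✓
Hence u(x, y) = \sin{\left(y \right)} - 3 \cos{\left(2 x \right)}.

Answer: u(x, y) = \sin{\left(y \right)} - 3 \cos{\left(2 x \right)}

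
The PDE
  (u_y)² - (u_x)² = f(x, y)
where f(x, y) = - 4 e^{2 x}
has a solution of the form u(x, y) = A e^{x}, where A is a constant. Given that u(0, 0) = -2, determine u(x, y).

Answer: u(x, y) = - 2 e^{x}

Derivation:
Substitute the ansatz u = A e^{x} into the left-hand side.
Derivatives of the ansatz:
  u_y = 0
  u_x = A e^{x}
Term by term:
  (u_y)² = 0
  -(u_x)² = - A^{2} e^{2 x}
So the left-hand side equals
  - A^{2} e^{2 x}
This must equal f(x, y) = - 4 e^{2 x} identically.
Matching coefficients of the independent functions:
  [e^{2 x}]:  - A^{2} = -4
These equations allow (A) = (-2) or (2).
Impose the point condition(s):
  u(0, 0) = -2  ⟹  A = -2
Only A = -2 satisfies everything.
Hence u(x, y) = - 2 e^{x}.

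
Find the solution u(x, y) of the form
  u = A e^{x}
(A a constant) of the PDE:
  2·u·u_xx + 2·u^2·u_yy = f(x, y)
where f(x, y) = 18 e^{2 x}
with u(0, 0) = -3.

Answer: u(x, y) = - 3 e^{x}

Derivation:
Substitute the ansatz u = A e^{x} into the left-hand side.
Derivatives of the ansatz:
  u_xx = A e^{x}
  u_yy = 0
Term by term:
  2·u·u_xx = 2 A^{2} e^{2 x}
  2·u^2·u_yy = 0
So the left-hand side equals
  2 A^{2} e^{2 x}
This must equal f(x, y) = 18 e^{2 x} identically.
Matching coefficients of the independent functions:
  [e^{2 x}]:  2 A^{2} = 18
These equations allow (A) = (-3) or (3).
Impose the point condition(s):
  u(0, 0) = -3  ⟹  A = -3
Only A = -3 satisfies everything.
Hence u(x, y) = - 3 e^{x}.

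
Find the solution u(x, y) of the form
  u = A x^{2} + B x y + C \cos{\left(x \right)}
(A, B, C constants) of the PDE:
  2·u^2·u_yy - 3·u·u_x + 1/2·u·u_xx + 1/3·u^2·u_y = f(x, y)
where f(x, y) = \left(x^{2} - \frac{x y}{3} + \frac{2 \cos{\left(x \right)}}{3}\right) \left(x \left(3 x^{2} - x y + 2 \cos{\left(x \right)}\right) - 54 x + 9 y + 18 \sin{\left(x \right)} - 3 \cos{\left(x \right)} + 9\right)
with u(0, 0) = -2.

Substitute the ansatz u = A x^{2} + B x y + C \cos{\left(x \right)} into the left-hand side.
Derivatives of the ansatz:
  u_yy = 0
  u_x = 2 A x + B y - C \sin{\left(x \right)}
  u_xx = 2 A - C \cos{\left(x \right)}
  u_y = B x
Term by term:
  2·u^2·u_yy = 0
  -3·u·u_x = - 6 A^{2} x^{3} - 9 A B x^{2} y + 3 A C x^{2} \sin{\left(x \right)} - 6 A C x \cos{\left(x \right)} - 3 B^{2} x y^{2} + 3 B C x y \sin{\left(x \right)} - 3 B C y \cos{\left(x \right)} + 3 C^{2} \sin{\left(x \right)} \cos{\left(x \right)}
  1/2·u·u_xx = A^{2} x^{2} + A B x y - \frac{A C x^{2} \cos{\left(x \right)}}{2} + A C \cos{\left(x \right)} - \frac{B C x y \cos{\left(x \right)}}{2} - \frac{C^{2} \cos^{2}{\left(x \right)}}{2}
  1/3·u^2·u_y = \frac{A^{2} B x^{5}}{3} + \frac{2 A B^{2} x^{4} y}{3} + \frac{2 A B C x^{3} \cos{\left(x \right)}}{3} + \frac{B^{3} x^{3} y^{2}}{3} + \frac{2 B^{2} C x^{2} y \cos{\left(x \right)}}{3} + \frac{B C^{2} x \cos^{2}{\left(x \right)}}{3}
So the left-hand side equals
  \frac{A^{2} B x^{5}}{3} - 6 A^{2} x^{3} + A^{2} x^{2} + \frac{2 A B^{2} x^{4} y}{3} + \frac{2 A B C x^{3} \cos{\left(x \right)}}{3} - 9 A B x^{2} y + A B x y + 3 A C x^{2} \sin{\left(x \right)} - \frac{A C x^{2} \cos{\left(x \right)}}{2} - 6 A C x \cos{\left(x \right)} + A C \cos{\left(x \right)} + \frac{B^{3} x^{3} y^{2}}{3} + \frac{2 B^{2} C x^{2} y \cos{\left(x \right)}}{3} - 3 B^{2} x y^{2} + \frac{B C^{2} x \cos^{2}{\left(x \right)}}{3} + 3 B C x y \sin{\left(x \right)} - \frac{B C x y \cos{\left(x \right)}}{2} - 3 B C y \cos{\left(x \right)} + 3 C^{2} \sin{\left(x \right)} \cos{\left(x \right)} - \frac{C^{2} \cos^{2}{\left(x \right)}}{2}
This must equal f(x, y) identically; expanded, f = 3 x^{5} - 2 x^{4} y + \frac{x^{3} y^{2}}{3} + 4 x^{3} \cos{\left(x \right)} - 54 x^{3} - \frac{4 x^{2} y \cos{\left(x \right)}}{3} + 27 x^{2} y + 18 x^{2} \sin{\left(x \right)} - 3 x^{2} \cos{\left(x \right)} + 9 x^{2} - 3 x y^{2} - 6 x y \sin{\left(x \right)} + x y \cos{\left(x \right)} - 3 x y + \frac{4 x \cos^{2}{\left(x \right)}}{3} - 36 x \cos{\left(x \right)} + 6 y \cos{\left(x \right)} + 12 \sin{\left(x \right)} \cos{\left(x \right)} - 2 \cos^{2}{\left(x \right)} + 6 \cos{\left(x \right)}.
Matching coefficients of the independent functions:
(each divided by its leading coefficient; functions giving the same equation are listed together)
  [x^{2}, x^{3}]:  A^{2} - 9 = 0
  [x^{5}]:  A^{2} B - 9 = 0
  [x y, x^{2} y]:  A B + 3 = 0
  [x y^{2}]:  B^{2} - 1 = 0
  [x \cos{\left(x \right)}, x^{2} \sin{\left(x \right)}, x^{2} \cos{\left(x \right)}, …]:  A C - 6 = 0
  [x \cos^{2}{\left(x \right)}]:  B C^{2} - 4 = 0
  [x^{3} y^{2}]:  B^{3} - 1 = 0
  [x^{3} \cos{\left(x \right)}]:  A B C - 6 = 0
  [x^{4} y]:  A B^{2} + 3 = 0
  [y \cos{\left(x \right)}, x y \sin{\left(x \right)}, x y \cos{\left(x \right)}]:  B C + 2 = 0
  [\sin{\left(x \right)} \cos{\left(x \right)}, \cos^{2}{\left(x \right)}]:  C^{2} - 4 = 0
  [x^{2} y \cos{\left(x \right)}]:  B^{2} C + 2 = 0
Solving: A = -3, B = 1, C = -2.
Check against the point condition:
  u(0, 0) = -2  ⟹  C = -2  ✓
Hence u(x, y) = - 3 x^{2} + x y - 2 \cos{\left(x \right)}.

Answer: u(x, y) = - 3 x^{2} + x y - 2 \cos{\left(x \right)}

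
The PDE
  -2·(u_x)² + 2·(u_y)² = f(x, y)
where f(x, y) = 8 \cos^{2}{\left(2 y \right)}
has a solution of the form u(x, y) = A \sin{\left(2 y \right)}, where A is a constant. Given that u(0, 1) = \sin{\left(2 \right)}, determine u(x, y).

Substitute the ansatz u = A \sin{\left(2 y \right)} into the left-hand side.
Derivatives of the ansatz:
  u_x = 0
  u_y = 2 A \cos{\left(2 y \right)}
Term by term:
  -2·(u_x)² = 0
  2·(u_y)² = 8 A^{2} \cos^{2}{\left(2 y \right)}
So the left-hand side equals
  8 A^{2} \cos^{2}{\left(2 y \right)}
This must equal f(x, y) = 8 \cos^{2}{\left(2 y \right)} identically.
Matching coefficients of the independent functions:
  [\cos^{2}{\left(2 y \right)}]:  8 A^{2} = 8
These equations allow (A) = (-1) or (1).
Impose the point condition(s):
  u(0, 1) = \sin{\left(2 \right)}  ⟹  A \sin{\left(2 \right)} = \sin{\left(2 \right)}
Only A = 1 satisfies everything.
Hence u(x, y) = \sin{\left(2 y \right)}.

Answer: u(x, y) = \sin{\left(2 y \right)}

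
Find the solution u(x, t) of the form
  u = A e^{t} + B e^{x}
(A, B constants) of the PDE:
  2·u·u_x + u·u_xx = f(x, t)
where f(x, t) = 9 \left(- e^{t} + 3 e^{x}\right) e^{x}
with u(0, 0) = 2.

Substitute the ansatz u = A e^{t} + B e^{x} into the left-hand side.
Derivatives of the ansatz:
  u_x = B e^{x}
  u_xx = B e^{x}
Term by term:
  2·u·u_x = 2 A B e^{t} e^{x} + 2 B^{2} e^{2 x}
  u·u_xx = A B e^{t} e^{x} + B^{2} e^{2 x}
So the left-hand side equals
  3 A B e^{t} e^{x} + 3 B^{2} e^{2 x}
This must equal f(x, t) identically; expanded, f = - 9 e^{t} e^{x} + 27 e^{2 x}.
Matching coefficients of the independent functions:
  [e^{t} e^{x}]:  3 A B = -9
  [e^{2 x}]:  3 B^{2} = 27
These equations allow (A, B) = (-1, 3) or (1, -3).
Impose the point condition(s):
  u(0, 0) = 2  ⟹  A + B = 2
Only A = -1, B = 3 satisfies everything.
Hence u(x, t) = - e^{t} + 3 e^{x}.

Answer: u(x, t) = - e^{t} + 3 e^{x}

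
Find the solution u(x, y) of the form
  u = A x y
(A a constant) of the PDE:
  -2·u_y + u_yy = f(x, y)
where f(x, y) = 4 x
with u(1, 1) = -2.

Answer: u(x, y) = - 2 x y

Derivation:
Substitute the ansatz u = A x y into the left-hand side.
Derivatives of the ansatz:
  u_y = A x
  u_yy = 0
Term by term:
  -2·u_y = - 2 A x
  u_yy = 0
So the left-hand side equals
  - 2 A x
This must equal f(x, y) = 4 x identically.
Matching coefficients of the independent functions:
  [x]:  - 2 A = 4
Solving: A = -2.
Check against the point condition:
  u(1, 1) = -2  ⟹  A = -2  ✓
Hence u(x, y) = - 2 x y.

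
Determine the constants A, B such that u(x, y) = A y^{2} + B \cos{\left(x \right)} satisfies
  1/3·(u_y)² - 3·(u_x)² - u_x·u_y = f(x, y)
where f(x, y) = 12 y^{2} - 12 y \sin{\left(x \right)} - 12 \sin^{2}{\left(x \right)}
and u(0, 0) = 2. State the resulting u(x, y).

Substitute the ansatz u = A y^{2} + B \cos{\left(x \right)} into the left-hand side.
Derivatives of the ansatz:
  u_y = 2 A y
  u_x = - B \sin{\left(x \right)}
Term by term:
  1/3·(u_y)² = \frac{4 A^{2} y^{2}}{3}
  -3·(u_x)² = - 3 B^{2} \sin^{2}{\left(x \right)}
  -u_x·u_y = 2 A B y \sin{\left(x \right)}
So the left-hand side equals
  \frac{4 A^{2} y^{2}}{3} + 2 A B y \sin{\left(x \right)} - 3 B^{2} \sin^{2}{\left(x \right)}
This must equal f(x, y) = 12 y^{2} - 12 y \sin{\left(x \right)} - 12 \sin^{2}{\left(x \right)} identically.
Matching coefficients of the independent functions:
  [y^{2}]:  \frac{4 A^{2}}{3} = 12
  [y \sin{\left(x \right)}]:  2 A B = -12
  [\sin^{2}{\left(x \right)}]:  - 3 B^{2} = -12
These equations allow (A, B) = (-3, 2) or (3, -2).
Impose the point condition(s):
  u(0, 0) = 2  ⟹  B = 2
Only A = -3, B = 2 satisfies everything.
Hence u(x, y) = - 3 y^{2} + 2 \cos{\left(x \right)}.

Answer: u(x, y) = - 3 y^{2} + 2 \cos{\left(x \right)}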